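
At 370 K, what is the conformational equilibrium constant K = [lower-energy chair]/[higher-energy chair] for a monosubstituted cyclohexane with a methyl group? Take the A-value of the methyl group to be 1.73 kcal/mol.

K ≈ 10.5

One chair has the methyl group axial (E = 1.73 kcal/mol) and the other has it equatorial (E = 0).
ΔG = 1.73 kcal/mol between the two chairs.
K = exp(ΔG/RT) with R = 1.987×10⁻³ kcal mol⁻¹ K⁻¹ and T = 370 K gives K ≈ 10.5.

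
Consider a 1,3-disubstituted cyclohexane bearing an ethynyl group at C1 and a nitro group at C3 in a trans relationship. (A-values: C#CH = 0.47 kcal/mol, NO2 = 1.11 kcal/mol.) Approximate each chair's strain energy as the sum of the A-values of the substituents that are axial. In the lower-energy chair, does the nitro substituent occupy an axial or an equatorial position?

C1 and C3 have the same parity, so for the trans isomer the two substituents are one axial and one equatorial in each chair.
Chair I (ethynyl axial, nitro equatorial): E = 0.47 kcal/mol.
Chair II (ethynyl equatorial, nitro axial): E = 1.11 kcal/mol.
Chair I is the more stable (lower-energy) conformer, and in that chair the nitro group is equatorial.

equatorial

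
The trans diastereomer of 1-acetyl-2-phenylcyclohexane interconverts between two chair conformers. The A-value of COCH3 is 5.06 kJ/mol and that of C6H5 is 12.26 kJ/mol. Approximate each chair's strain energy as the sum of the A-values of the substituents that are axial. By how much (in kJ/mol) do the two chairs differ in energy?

C1 and C2 have opposite parity, so for the trans isomer the two substituents are e,e in one chair and a,a in the other.
Chair I (acetyl axial, phenyl axial): E = 17.32 kJ/mol.
Chair II (acetyl equatorial, phenyl equatorial): E = 0.00 kJ/mol.
ΔE = 17.32 − 0.00 = 17.32 kJ/mol; chair II is more stable.

17.32 kJ/mol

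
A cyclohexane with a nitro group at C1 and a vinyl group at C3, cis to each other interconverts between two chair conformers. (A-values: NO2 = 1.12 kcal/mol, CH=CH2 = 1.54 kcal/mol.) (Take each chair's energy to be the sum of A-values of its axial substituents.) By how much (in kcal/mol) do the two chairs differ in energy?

2.66 kcal/mol

C1 and C3 have the same parity, so for the cis isomer the two substituents are e,e in one chair and a,a in the other.
Chair I (nitro axial, vinyl axial): E = 2.66 kcal/mol.
Chair II (nitro equatorial, vinyl equatorial): E = 0.00 kcal/mol.
ΔE = 2.66 − 0.00 = 2.66 kcal/mol; chair II is more stable.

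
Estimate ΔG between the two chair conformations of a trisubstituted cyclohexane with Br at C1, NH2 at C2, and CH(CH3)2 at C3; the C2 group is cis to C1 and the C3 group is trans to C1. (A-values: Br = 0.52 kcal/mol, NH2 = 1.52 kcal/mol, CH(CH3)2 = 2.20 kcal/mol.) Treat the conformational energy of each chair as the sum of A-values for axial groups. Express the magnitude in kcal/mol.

3.20 kcal/mol

Chair I (bromo axial, amino equatorial, isopropyl equatorial): E = 0.52 kcal/mol.
Chair II (bromo equatorial, amino axial, isopropyl axial): E = 3.72 kcal/mol.
ΔE = 3.72 − 0.52 = 3.20 kcal/mol; chair I is more stable.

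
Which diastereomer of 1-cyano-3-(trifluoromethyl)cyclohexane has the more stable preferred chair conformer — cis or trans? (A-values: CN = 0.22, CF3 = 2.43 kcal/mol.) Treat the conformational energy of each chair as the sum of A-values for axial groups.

At 1,3 positions (parity same): cis → (e,e or a,a); trans → (a,e or e,a).
Best chair for cis: E = 0.00 kcal/mol; best chair for trans: E = 0.22 kcal/mol.
The cis isomer is lower by 0.22 kcal/mol.

cis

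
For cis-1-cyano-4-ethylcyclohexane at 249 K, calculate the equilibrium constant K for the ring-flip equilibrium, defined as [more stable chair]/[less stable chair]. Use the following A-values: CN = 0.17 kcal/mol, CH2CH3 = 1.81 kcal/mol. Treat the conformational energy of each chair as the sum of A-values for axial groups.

K ≈ 27.5

C1 and C4 have opposite parity, so for the cis isomer the two substituents are one axial and one equatorial in each chair.
Chair I (cyano axial, ethyl equatorial): E = 0.17 kcal/mol; chair II (cyano equatorial, ethyl axial): E = 1.81 kcal/mol.
ΔG = 1.64 kcal/mol between the two chairs.
K = exp(ΔG/RT) with R = 1.987×10⁻³ kcal mol⁻¹ K⁻¹ and T = 249 K gives K ≈ 27.5.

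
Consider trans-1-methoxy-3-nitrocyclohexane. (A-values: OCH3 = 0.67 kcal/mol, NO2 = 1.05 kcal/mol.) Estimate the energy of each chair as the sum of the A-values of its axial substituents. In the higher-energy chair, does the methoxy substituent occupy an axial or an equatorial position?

equatorial

C1 and C3 have the same parity, so for the trans isomer the two substituents are one axial and one equatorial in each chair.
Chair I (methoxy axial, nitro equatorial): E = 0.67 kcal/mol.
Chair II (methoxy equatorial, nitro axial): E = 1.05 kcal/mol.
Chair II is the less stable (higher-energy) conformer, and in that chair the methoxy group is equatorial.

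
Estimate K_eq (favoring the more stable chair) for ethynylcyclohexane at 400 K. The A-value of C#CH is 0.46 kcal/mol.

One chair has the ethynyl group axial (E = 0.46 kcal/mol) and the other has it equatorial (E = 0).
ΔG = 0.46 kcal/mol between the two chairs.
K = exp(ΔG/RT) with R = 1.987×10⁻³ kcal mol⁻¹ K⁻¹ and T = 400 K gives K ≈ 1.78.

K ≈ 1.78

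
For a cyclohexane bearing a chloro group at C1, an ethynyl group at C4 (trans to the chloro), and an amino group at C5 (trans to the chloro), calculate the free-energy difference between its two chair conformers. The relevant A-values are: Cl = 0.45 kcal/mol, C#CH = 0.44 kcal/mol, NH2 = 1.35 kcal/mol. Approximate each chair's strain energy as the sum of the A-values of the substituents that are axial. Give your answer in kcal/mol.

0.46 kcal/mol

Chair I (chloro axial, ethynyl axial, amino equatorial): E = 0.89 kcal/mol.
Chair II (chloro equatorial, ethynyl equatorial, amino axial): E = 1.35 kcal/mol.
ΔE = 1.35 − 0.89 = 0.46 kcal/mol; chair I is more stable.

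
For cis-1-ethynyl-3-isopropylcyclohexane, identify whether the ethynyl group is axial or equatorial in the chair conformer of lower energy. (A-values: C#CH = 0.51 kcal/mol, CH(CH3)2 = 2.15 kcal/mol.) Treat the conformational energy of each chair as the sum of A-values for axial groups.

C1 and C3 have the same parity, so for the cis isomer the two substituents are e,e in one chair and a,a in the other.
Chair I (ethynyl axial, isopropyl axial): E = 2.66 kcal/mol.
Chair II (ethynyl equatorial, isopropyl equatorial): E = 0.00 kcal/mol.
Chair II is the more stable (lower-energy) conformer, and in that chair the ethynyl group is equatorial.

equatorial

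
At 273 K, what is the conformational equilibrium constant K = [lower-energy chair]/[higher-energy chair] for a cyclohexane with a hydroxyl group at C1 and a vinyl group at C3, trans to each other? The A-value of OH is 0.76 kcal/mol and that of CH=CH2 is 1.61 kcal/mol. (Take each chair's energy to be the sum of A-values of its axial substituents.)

K ≈ 4.79

C1 and C3 have the same parity, so for the trans isomer the two substituents are one axial and one equatorial in each chair.
Chair I (hydroxyl axial, vinyl equatorial): E = 0.76 kcal/mol; chair II (hydroxyl equatorial, vinyl axial): E = 1.61 kcal/mol.
ΔG = 0.85 kcal/mol between the two chairs.
K = exp(ΔG/RT) with R = 1.987×10⁻³ kcal mol⁻¹ K⁻¹ and T = 273 K gives K ≈ 4.79.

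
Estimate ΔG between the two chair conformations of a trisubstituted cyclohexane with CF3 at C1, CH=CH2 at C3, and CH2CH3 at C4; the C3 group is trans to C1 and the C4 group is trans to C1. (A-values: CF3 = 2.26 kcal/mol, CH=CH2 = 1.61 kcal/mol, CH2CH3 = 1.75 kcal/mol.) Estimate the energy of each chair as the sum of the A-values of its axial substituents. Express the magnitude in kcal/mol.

2.40 kcal/mol

Chair I (trifluoromethyl axial, vinyl equatorial, ethyl axial): E = 4.01 kcal/mol.
Chair II (trifluoromethyl equatorial, vinyl axial, ethyl equatorial): E = 1.61 kcal/mol.
ΔE = 4.01 − 1.61 = 2.40 kcal/mol; chair II is more stable.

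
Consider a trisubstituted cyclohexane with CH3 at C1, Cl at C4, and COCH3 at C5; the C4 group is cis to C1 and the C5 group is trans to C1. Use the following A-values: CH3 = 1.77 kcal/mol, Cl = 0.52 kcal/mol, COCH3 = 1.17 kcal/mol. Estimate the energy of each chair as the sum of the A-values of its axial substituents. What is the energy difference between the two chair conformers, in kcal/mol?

0.08 kcal/mol

Chair I (methyl axial, chloro equatorial, acetyl equatorial): E = 1.77 kcal/mol.
Chair II (methyl equatorial, chloro axial, acetyl axial): E = 1.69 kcal/mol.
ΔE = 1.77 − 1.69 = 0.08 kcal/mol; chair II is more stable.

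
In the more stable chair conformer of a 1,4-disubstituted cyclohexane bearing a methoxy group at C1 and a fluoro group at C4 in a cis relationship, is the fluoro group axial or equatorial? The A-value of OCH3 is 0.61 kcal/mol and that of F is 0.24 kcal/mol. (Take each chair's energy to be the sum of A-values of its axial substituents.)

axial

C1 and C4 have opposite parity, so for the cis isomer the two substituents are one axial and one equatorial in each chair.
Chair I (methoxy axial, fluoro equatorial): E = 0.61 kcal/mol.
Chair II (methoxy equatorial, fluoro axial): E = 0.24 kcal/mol.
Chair II is the more stable (lower-energy) conformer, and in that chair the fluoro group is axial.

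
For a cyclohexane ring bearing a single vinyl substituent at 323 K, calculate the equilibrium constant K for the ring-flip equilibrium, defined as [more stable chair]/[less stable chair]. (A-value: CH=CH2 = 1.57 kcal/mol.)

One chair has the vinyl group axial (E = 1.57 kcal/mol) and the other has it equatorial (E = 0).
ΔG = 1.57 kcal/mol between the two chairs.
K = exp(ΔG/RT) with R = 1.987×10⁻³ kcal mol⁻¹ K⁻¹ and T = 323 K gives K ≈ 11.5.

K ≈ 11.5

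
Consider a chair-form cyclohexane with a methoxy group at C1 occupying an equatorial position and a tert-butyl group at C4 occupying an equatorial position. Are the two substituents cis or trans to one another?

C1 and C4 have opposite parity, so their axial bonds point in opposite directions.
With opposite-parity carbons, two substituents on the same face are one axial and one equatorial; opposite faces give both axial or both equatorial.
Here the groups are equatorial/equatorial → opposite face → trans.

trans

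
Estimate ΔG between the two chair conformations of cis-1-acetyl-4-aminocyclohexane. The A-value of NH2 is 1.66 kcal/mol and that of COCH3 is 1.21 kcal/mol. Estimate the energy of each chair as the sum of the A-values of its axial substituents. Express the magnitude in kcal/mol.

0.45 kcal/mol

C1 and C4 have opposite parity, so for the cis isomer the two substituents are one axial and one equatorial in each chair.
Chair I (amino axial, acetyl equatorial): E = 1.66 kcal/mol.
Chair II (amino equatorial, acetyl axial): E = 1.21 kcal/mol.
ΔE = 1.66 − 1.21 = 0.45 kcal/mol; chair II is more stable.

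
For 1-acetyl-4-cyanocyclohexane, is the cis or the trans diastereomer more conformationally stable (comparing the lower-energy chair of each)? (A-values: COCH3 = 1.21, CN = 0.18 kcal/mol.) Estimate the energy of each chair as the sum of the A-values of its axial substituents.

trans

At 1,4 positions (parity opposite): cis → (a,e or e,a); trans → (e,e or a,a).
Best chair for cis: E = 0.18 kcal/mol; best chair for trans: E = 0.00 kcal/mol.
The trans isomer is lower by 0.18 kcal/mol.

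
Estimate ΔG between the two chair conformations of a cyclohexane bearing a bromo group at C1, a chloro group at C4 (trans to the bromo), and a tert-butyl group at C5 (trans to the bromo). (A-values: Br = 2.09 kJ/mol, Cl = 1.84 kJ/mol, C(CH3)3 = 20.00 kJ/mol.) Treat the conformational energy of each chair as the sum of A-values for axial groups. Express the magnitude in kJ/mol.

16.07 kJ/mol

Chair I (bromo axial, chloro axial, tert-butyl equatorial): E = 3.93 kJ/mol.
Chair II (bromo equatorial, chloro equatorial, tert-butyl axial): E = 20.00 kJ/mol.
ΔE = 20.00 − 3.93 = 16.07 kJ/mol; chair I is more stable.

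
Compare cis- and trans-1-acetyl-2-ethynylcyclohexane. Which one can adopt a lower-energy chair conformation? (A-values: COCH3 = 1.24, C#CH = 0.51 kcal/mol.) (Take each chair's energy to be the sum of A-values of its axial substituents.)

At 1,2 positions (parity opposite): cis → (a,e or e,a); trans → (e,e or a,a).
Best chair for cis: E = 0.51 kcal/mol; best chair for trans: E = 0.00 kcal/mol.
The trans isomer is lower by 0.51 kcal/mol.

trans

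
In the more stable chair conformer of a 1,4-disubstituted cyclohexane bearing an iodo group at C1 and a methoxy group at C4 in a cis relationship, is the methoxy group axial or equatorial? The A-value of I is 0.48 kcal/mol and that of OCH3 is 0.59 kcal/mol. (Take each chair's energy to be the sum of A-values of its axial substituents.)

equatorial

C1 and C4 have opposite parity, so for the cis isomer the two substituents are one axial and one equatorial in each chair.
Chair I (iodo axial, methoxy equatorial): E = 0.48 kcal/mol.
Chair II (iodo equatorial, methoxy axial): E = 0.59 kcal/mol.
Chair I is the more stable (lower-energy) conformer, and in that chair the methoxy group is equatorial.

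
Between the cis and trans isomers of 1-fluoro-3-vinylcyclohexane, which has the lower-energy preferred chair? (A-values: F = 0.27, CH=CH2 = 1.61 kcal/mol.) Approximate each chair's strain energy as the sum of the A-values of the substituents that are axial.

At 1,3 positions (parity same): cis → (e,e or a,a); trans → (a,e or e,a).
Best chair for cis: E = 0.00 kcal/mol; best chair for trans: E = 0.27 kcal/mol.
The cis isomer is lower by 0.27 kcal/mol.

cis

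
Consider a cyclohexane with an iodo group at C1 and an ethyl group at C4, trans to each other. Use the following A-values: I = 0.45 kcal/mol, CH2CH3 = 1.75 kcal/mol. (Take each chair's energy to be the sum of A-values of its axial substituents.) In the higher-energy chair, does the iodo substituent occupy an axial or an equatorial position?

C1 and C4 have opposite parity, so for the trans isomer the two substituents are e,e in one chair and a,a in the other.
Chair I (iodo axial, ethyl axial): E = 2.20 kcal/mol.
Chair II (iodo equatorial, ethyl equatorial): E = 0.00 kcal/mol.
Chair I is the less stable (higher-energy) conformer, and in that chair the iodo group is axial.

axial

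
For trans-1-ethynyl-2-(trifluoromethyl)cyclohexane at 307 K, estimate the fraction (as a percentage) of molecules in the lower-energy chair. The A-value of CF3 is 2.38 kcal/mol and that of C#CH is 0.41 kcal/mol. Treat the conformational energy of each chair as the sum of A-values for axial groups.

C1 and C2 have opposite parity, so for the trans isomer the two substituents are e,e in one chair and a,a in the other.
Chair I (trifluoromethyl axial, ethynyl axial): E = 2.79 kcal/mol; chair II (trifluoromethyl equatorial, ethynyl equatorial): E = 0.00 kcal/mol.
ΔG = 2.79 kcal/mol between the two chairs.
K = exp(ΔG/RT) with R = 1.987×10⁻³ kcal mol⁻¹ K⁻¹ and T = 307 K gives K ≈ 96.9.
Fraction in the lower-energy chair = K/(K+1) = 99.0%.

99.0%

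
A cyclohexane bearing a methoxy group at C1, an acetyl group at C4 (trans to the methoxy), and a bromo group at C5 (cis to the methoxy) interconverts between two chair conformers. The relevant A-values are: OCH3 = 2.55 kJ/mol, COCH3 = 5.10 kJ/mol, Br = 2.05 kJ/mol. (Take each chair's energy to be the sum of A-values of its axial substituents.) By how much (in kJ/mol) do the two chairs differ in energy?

9.70 kJ/mol

Chair I (methoxy axial, acetyl axial, bromo axial): E = 9.70 kJ/mol.
Chair II (methoxy equatorial, acetyl equatorial, bromo equatorial): E = 0.00 kJ/mol.
ΔE = 9.70 − 0.00 = 9.70 kJ/mol; chair II is more stable.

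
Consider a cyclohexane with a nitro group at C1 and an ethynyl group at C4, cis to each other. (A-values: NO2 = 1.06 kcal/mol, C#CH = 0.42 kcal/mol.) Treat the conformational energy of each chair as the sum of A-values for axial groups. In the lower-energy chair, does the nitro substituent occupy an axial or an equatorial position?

C1 and C4 have opposite parity, so for the cis isomer the two substituents are one axial and one equatorial in each chair.
Chair I (nitro axial, ethynyl equatorial): E = 1.06 kcal/mol.
Chair II (nitro equatorial, ethynyl axial): E = 0.42 kcal/mol.
Chair II is the more stable (lower-energy) conformer, and in that chair the nitro group is equatorial.

equatorial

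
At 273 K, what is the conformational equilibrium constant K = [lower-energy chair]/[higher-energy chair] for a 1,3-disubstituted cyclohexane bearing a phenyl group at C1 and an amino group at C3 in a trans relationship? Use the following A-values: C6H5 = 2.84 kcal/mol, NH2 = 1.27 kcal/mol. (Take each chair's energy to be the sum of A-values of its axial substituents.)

C1 and C3 have the same parity, so for the trans isomer the two substituents are one axial and one equatorial in each chair.
Chair I (phenyl axial, amino equatorial): E = 2.84 kcal/mol; chair II (phenyl equatorial, amino axial): E = 1.27 kcal/mol.
ΔG = 1.57 kcal/mol between the two chairs.
K = exp(ΔG/RT) with R = 1.987×10⁻³ kcal mol⁻¹ K⁻¹ and T = 273 K gives K ≈ 18.1.

K ≈ 18.1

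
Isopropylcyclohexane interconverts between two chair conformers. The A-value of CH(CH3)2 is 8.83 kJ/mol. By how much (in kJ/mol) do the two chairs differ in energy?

8.83 kJ/mol

A monosubstituted cyclohexane has one chair with the isopropyl group axial (E = A = 8.83 kJ/mol) and one with it equatorial (E = 0).
ΔE = 8.83 − 0 = 8.83 kJ/mol.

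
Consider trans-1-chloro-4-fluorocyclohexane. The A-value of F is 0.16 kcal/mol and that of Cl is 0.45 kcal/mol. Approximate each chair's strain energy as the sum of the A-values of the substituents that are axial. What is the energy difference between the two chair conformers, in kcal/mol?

C1 and C4 have opposite parity, so for the trans isomer the two substituents are e,e in one chair and a,a in the other.
Chair I (fluoro axial, chloro axial): E = 0.61 kcal/mol.
Chair II (fluoro equatorial, chloro equatorial): E = 0.00 kcal/mol.
ΔE = 0.61 − 0.00 = 0.61 kcal/mol; chair II is more stable.

0.61 kcal/mol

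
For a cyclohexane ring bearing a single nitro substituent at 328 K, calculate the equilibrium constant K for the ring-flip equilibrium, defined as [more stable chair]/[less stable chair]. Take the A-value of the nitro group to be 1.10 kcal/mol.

K ≈ 5.41

One chair has the nitro group axial (E = 1.10 kcal/mol) and the other has it equatorial (E = 0).
ΔG = 1.10 kcal/mol between the two chairs.
K = exp(ΔG/RT) with R = 1.987×10⁻³ kcal mol⁻¹ K⁻¹ and T = 328 K gives K ≈ 5.41.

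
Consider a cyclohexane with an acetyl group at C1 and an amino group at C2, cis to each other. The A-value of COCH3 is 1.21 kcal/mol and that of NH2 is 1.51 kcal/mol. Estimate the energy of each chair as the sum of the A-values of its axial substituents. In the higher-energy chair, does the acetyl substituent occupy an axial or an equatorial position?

C1 and C2 have opposite parity, so for the cis isomer the two substituents are one axial and one equatorial in each chair.
Chair I (acetyl axial, amino equatorial): E = 1.21 kcal/mol.
Chair II (acetyl equatorial, amino axial): E = 1.51 kcal/mol.
Chair II is the less stable (higher-energy) conformer, and in that chair the acetyl group is equatorial.

equatorial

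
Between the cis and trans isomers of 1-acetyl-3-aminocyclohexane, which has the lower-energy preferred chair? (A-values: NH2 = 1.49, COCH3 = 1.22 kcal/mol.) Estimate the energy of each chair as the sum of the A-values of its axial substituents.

At 1,3 positions (parity same): cis → (e,e or a,a); trans → (a,e or e,a).
Best chair for cis: E = 0.00 kcal/mol; best chair for trans: E = 1.22 kcal/mol.
The cis isomer is lower by 1.22 kcal/mol.

cis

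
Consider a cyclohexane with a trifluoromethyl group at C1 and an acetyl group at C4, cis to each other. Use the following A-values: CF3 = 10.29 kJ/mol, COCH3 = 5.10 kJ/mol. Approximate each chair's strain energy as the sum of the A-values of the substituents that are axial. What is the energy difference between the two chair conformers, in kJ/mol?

5.19 kJ/mol

C1 and C4 have opposite parity, so for the cis isomer the two substituents are one axial and one equatorial in each chair.
Chair I (trifluoromethyl axial, acetyl equatorial): E = 10.29 kJ/mol.
Chair II (trifluoromethyl equatorial, acetyl axial): E = 5.10 kJ/mol.
ΔE = 10.29 − 5.10 = 5.19 kJ/mol; chair II is more stable.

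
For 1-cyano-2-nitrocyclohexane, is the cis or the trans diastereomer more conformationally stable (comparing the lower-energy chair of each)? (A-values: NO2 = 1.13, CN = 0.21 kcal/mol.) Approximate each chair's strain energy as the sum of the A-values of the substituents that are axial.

trans

At 1,2 positions (parity opposite): cis → (a,e or e,a); trans → (e,e or a,a).
Best chair for cis: E = 0.21 kcal/mol; best chair for trans: E = 0.00 kcal/mol.
The trans isomer is lower by 0.21 kcal/mol.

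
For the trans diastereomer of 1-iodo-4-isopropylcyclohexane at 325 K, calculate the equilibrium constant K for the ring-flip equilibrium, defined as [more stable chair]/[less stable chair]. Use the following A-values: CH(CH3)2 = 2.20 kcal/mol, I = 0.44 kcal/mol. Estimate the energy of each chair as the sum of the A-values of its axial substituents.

C1 and C4 have opposite parity, so for the trans isomer the two substituents are e,e in one chair and a,a in the other.
Chair I (isopropyl axial, iodo axial): E = 2.64 kcal/mol; chair II (isopropyl equatorial, iodo equatorial): E = 0.00 kcal/mol.
ΔG = 2.64 kcal/mol between the two chairs.
K = exp(ΔG/RT) with R = 1.987×10⁻³ kcal mol⁻¹ K⁻¹ and T = 325 K gives K ≈ 59.6.

K ≈ 59.6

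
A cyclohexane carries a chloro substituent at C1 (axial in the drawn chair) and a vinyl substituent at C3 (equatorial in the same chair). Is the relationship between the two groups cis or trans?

C1 and C3 have the same parity, so their axial bonds point in the same direction.
With same-parity carbons, two substituents on the same face are both axial or both equatorial; opposite faces give one of each.
Here the groups are axial/equatorial → opposite face → trans.

trans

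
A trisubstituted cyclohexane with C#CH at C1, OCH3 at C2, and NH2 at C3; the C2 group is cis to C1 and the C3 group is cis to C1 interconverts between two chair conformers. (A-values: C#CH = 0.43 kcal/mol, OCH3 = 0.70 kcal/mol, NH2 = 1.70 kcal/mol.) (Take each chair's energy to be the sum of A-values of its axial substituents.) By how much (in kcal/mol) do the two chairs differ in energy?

Chair I (ethynyl axial, methoxy equatorial, amino axial): E = 2.13 kcal/mol.
Chair II (ethynyl equatorial, methoxy axial, amino equatorial): E = 0.70 kcal/mol.
ΔE = 2.13 − 0.70 = 1.43 kcal/mol; chair II is more stable.

1.43 kcal/mol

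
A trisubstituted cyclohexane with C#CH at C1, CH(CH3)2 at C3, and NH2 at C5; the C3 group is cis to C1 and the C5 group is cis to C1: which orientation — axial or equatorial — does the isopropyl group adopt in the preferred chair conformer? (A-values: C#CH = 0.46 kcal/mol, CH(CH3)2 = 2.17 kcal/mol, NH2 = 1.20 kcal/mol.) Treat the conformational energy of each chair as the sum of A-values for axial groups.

equatorial

Chair I (ethynyl axial, isopropyl axial, amino axial): E = 3.83 kcal/mol.
Chair II (ethynyl equatorial, isopropyl equatorial, amino equatorial): E = 0.00 kcal/mol.
Chair II is the more stable (lower-energy) conformer, and in that chair the isopropyl group is equatorial.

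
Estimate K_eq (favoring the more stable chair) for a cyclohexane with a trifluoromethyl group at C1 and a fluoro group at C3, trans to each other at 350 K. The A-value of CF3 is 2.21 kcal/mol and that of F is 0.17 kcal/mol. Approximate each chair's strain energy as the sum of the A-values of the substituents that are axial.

K ≈ 18.8

C1 and C3 have the same parity, so for the trans isomer the two substituents are one axial and one equatorial in each chair.
Chair I (trifluoromethyl axial, fluoro equatorial): E = 2.21 kcal/mol; chair II (trifluoromethyl equatorial, fluoro axial): E = 0.17 kcal/mol.
ΔG = 2.04 kcal/mol between the two chairs.
K = exp(ΔG/RT) with R = 1.987×10⁻³ kcal mol⁻¹ K⁻¹ and T = 350 K gives K ≈ 18.8.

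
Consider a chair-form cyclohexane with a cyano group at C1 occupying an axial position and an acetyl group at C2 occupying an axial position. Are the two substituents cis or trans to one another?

C1 and C2 have opposite parity, so their axial bonds point in opposite directions.
With opposite-parity carbons, two substituents on the same face are one axial and one equatorial; opposite faces give both axial or both equatorial.
Here the groups are axial/axial → opposite face → trans.

trans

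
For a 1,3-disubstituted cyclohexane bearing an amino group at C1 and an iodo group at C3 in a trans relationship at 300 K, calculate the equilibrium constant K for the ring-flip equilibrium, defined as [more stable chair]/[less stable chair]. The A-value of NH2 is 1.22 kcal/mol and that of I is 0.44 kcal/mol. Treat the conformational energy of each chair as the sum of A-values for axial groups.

C1 and C3 have the same parity, so for the trans isomer the two substituents are one axial and one equatorial in each chair.
Chair I (amino axial, iodo equatorial): E = 1.22 kcal/mol; chair II (amino equatorial, iodo axial): E = 0.44 kcal/mol.
ΔG = 0.78 kcal/mol between the two chairs.
K = exp(ΔG/RT) with R = 1.987×10⁻³ kcal mol⁻¹ K⁻¹ and T = 300 K gives K ≈ 3.7.

K ≈ 3.70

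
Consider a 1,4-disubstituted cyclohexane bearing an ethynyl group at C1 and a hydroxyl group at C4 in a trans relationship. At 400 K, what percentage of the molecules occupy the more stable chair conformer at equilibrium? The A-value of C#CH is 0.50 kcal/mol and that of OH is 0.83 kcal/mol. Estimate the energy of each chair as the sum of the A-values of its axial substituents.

84.2%

C1 and C4 have opposite parity, so for the trans isomer the two substituents are e,e in one chair and a,a in the other.
Chair I (ethynyl axial, hydroxyl axial): E = 1.33 kcal/mol; chair II (ethynyl equatorial, hydroxyl equatorial): E = 0.00 kcal/mol.
ΔG = 1.33 kcal/mol between the two chairs.
K = exp(ΔG/RT) with R = 1.987×10⁻³ kcal mol⁻¹ K⁻¹ and T = 400 K gives K ≈ 5.33.
Fraction in the lower-energy chair = K/(K+1) = 84.2%.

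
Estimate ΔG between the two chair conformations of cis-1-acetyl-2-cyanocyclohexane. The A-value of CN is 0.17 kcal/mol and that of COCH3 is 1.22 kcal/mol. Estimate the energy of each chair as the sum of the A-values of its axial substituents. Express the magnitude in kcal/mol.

1.05 kcal/mol

C1 and C2 have opposite parity, so for the cis isomer the two substituents are one axial and one equatorial in each chair.
Chair I (cyano axial, acetyl equatorial): E = 0.17 kcal/mol.
Chair II (cyano equatorial, acetyl axial): E = 1.22 kcal/mol.
ΔE = 1.22 − 0.17 = 1.05 kcal/mol; chair I is more stable.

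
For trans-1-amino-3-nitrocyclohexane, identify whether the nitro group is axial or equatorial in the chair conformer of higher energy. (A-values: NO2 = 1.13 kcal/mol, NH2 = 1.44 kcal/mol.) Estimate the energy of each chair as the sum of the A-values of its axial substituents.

C1 and C3 have the same parity, so for the trans isomer the two substituents are one axial and one equatorial in each chair.
Chair I (nitro axial, amino equatorial): E = 1.13 kcal/mol.
Chair II (nitro equatorial, amino axial): E = 1.44 kcal/mol.
Chair II is the less stable (higher-energy) conformer, and in that chair the nitro group is equatorial.

equatorial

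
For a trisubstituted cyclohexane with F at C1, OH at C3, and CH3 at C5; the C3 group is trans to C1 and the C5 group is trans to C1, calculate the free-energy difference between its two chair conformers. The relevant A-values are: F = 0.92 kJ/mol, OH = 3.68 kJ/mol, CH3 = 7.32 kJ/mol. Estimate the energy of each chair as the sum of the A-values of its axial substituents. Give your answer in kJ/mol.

10.08 kJ/mol

Chair I (fluoro axial, hydroxyl equatorial, methyl equatorial): E = 0.92 kJ/mol.
Chair II (fluoro equatorial, hydroxyl axial, methyl axial): E = 11.00 kJ/mol.
ΔE = 11.00 − 0.92 = 10.08 kJ/mol; chair I is more stable.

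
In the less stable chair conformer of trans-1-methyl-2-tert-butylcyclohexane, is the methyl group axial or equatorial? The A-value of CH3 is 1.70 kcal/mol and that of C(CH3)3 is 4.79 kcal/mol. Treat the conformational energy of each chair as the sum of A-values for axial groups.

axial

C1 and C2 have opposite parity, so for the trans isomer the two substituents are e,e in one chair and a,a in the other.
Chair I (methyl axial, tert-butyl axial): E = 6.49 kcal/mol.
Chair II (methyl equatorial, tert-butyl equatorial): E = 0.00 kcal/mol.
Chair I is the less stable (higher-energy) conformer, and in that chair the methyl group is axial.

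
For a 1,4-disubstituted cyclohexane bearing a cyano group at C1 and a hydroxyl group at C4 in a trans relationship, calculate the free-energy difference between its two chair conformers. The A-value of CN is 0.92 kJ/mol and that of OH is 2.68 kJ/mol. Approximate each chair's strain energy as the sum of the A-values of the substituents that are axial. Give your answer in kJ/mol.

C1 and C4 have opposite parity, so for the trans isomer the two substituents are e,e in one chair and a,a in the other.
Chair I (cyano axial, hydroxyl axial): E = 3.60 kJ/mol.
Chair II (cyano equatorial, hydroxyl equatorial): E = 0.00 kJ/mol.
ΔE = 3.60 − 0.00 = 3.60 kJ/mol; chair II is more stable.

3.60 kJ/mol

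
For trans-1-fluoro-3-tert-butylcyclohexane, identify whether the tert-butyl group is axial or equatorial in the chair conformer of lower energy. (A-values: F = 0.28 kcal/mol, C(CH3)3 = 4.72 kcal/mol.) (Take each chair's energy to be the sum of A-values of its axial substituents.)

equatorial

C1 and C3 have the same parity, so for the trans isomer the two substituents are one axial and one equatorial in each chair.
Chair I (fluoro axial, tert-butyl equatorial): E = 0.28 kcal/mol.
Chair II (fluoro equatorial, tert-butyl axial): E = 4.72 kcal/mol.
Chair I is the more stable (lower-energy) conformer, and in that chair the tert-butyl group is equatorial.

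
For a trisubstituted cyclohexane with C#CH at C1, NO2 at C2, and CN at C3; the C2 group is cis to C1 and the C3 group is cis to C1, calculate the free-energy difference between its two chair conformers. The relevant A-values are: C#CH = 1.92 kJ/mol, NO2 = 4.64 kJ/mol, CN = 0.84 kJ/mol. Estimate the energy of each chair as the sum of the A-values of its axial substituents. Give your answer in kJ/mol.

Chair I (ethynyl axial, nitro equatorial, cyano axial): E = 2.76 kJ/mol.
Chair II (ethynyl equatorial, nitro axial, cyano equatorial): E = 4.64 kJ/mol.
ΔE = 4.64 − 2.76 = 1.88 kJ/mol; chair I is more stable.

1.88 kJ/mol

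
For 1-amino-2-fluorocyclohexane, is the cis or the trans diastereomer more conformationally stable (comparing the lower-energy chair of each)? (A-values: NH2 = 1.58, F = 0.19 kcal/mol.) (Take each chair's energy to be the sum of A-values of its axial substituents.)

At 1,2 positions (parity opposite): cis → (a,e or e,a); trans → (e,e or a,a).
Best chair for cis: E = 0.19 kcal/mol; best chair for trans: E = 0.00 kcal/mol.
The trans isomer is lower by 0.19 kcal/mol.

trans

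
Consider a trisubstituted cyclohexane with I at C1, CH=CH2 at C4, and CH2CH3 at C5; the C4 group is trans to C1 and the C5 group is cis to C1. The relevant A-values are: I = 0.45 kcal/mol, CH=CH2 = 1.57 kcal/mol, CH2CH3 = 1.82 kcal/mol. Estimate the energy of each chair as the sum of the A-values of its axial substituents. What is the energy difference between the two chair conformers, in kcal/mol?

3.84 kcal/mol

Chair I (iodo axial, vinyl axial, ethyl axial): E = 3.84 kcal/mol.
Chair II (iodo equatorial, vinyl equatorial, ethyl equatorial): E = 0.00 kcal/mol.
ΔE = 3.84 − 0.00 = 3.84 kcal/mol; chair II is more stable.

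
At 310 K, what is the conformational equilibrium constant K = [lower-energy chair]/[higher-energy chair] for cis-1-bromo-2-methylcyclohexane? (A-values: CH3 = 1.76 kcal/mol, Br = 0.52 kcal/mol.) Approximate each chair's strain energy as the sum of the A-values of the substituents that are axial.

C1 and C2 have opposite parity, so for the cis isomer the two substituents are one axial and one equatorial in each chair.
Chair I (methyl axial, bromo equatorial): E = 1.76 kcal/mol; chair II (methyl equatorial, bromo axial): E = 0.52 kcal/mol.
ΔG = 1.24 kcal/mol between the two chairs.
K = exp(ΔG/RT) with R = 1.987×10⁻³ kcal mol⁻¹ K⁻¹ and T = 310 K gives K ≈ 7.49.

K ≈ 7.49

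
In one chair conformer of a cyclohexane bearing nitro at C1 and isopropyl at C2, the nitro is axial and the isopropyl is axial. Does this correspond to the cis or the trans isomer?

trans

C1 and C2 have opposite parity, so their axial bonds point in opposite directions.
With opposite-parity carbons, two substituents on the same face are one axial and one equatorial; opposite faces give both axial or both equatorial.
Here the groups are axial/axial → opposite face → trans.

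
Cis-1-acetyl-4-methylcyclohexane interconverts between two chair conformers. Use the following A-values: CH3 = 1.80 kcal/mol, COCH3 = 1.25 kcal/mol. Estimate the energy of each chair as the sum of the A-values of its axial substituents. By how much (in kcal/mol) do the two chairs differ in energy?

C1 and C4 have opposite parity, so for the cis isomer the two substituents are one axial and one equatorial in each chair.
Chair I (methyl axial, acetyl equatorial): E = 1.80 kcal/mol.
Chair II (methyl equatorial, acetyl axial): E = 1.25 kcal/mol.
ΔE = 1.80 − 1.25 = 0.55 kcal/mol; chair II is more stable.

0.55 kcal/mol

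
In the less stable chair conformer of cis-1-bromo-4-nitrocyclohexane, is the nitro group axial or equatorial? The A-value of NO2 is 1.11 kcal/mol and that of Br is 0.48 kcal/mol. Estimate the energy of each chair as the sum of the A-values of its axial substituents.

axial

C1 and C4 have opposite parity, so for the cis isomer the two substituents are one axial and one equatorial in each chair.
Chair I (nitro axial, bromo equatorial): E = 1.11 kcal/mol.
Chair II (nitro equatorial, bromo axial): E = 0.48 kcal/mol.
Chair I is the less stable (higher-energy) conformer, and in that chair the nitro group is axial.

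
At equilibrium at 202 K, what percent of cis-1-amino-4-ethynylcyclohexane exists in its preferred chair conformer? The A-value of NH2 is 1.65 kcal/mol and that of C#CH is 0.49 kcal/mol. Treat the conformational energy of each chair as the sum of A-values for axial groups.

94.7%

C1 and C4 have opposite parity, so for the cis isomer the two substituents are one axial and one equatorial in each chair.
Chair I (amino axial, ethynyl equatorial): E = 1.65 kcal/mol; chair II (amino equatorial, ethynyl axial): E = 0.49 kcal/mol.
ΔG = 1.16 kcal/mol between the two chairs.
K = exp(ΔG/RT) with R = 1.987×10⁻³ kcal mol⁻¹ K⁻¹ and T = 202 K gives K ≈ 18.
Fraction in the lower-energy chair = K/(K+1) = 94.7%.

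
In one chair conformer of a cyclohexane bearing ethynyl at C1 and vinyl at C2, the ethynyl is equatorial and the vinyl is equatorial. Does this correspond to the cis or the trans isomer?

trans

C1 and C2 have opposite parity, so their axial bonds point in opposite directions.
With opposite-parity carbons, two substituents on the same face are one axial and one equatorial; opposite faces give both axial or both equatorial.
Here the groups are equatorial/equatorial → opposite face → trans.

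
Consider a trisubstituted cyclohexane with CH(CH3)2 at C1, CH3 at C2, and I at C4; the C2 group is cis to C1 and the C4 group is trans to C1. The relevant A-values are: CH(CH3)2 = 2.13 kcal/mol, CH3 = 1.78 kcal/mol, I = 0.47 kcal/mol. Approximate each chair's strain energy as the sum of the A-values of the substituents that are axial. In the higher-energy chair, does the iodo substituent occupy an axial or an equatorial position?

axial

Chair I (isopropyl axial, methyl equatorial, iodo axial): E = 2.60 kcal/mol.
Chair II (isopropyl equatorial, methyl axial, iodo equatorial): E = 1.78 kcal/mol.
Chair I is the less stable (higher-energy) conformer, and in that chair the iodo group is axial.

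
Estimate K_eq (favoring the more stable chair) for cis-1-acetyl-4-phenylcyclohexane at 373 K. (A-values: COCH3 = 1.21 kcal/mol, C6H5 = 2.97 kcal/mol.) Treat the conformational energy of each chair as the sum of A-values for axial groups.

C1 and C4 have opposite parity, so for the cis isomer the two substituents are one axial and one equatorial in each chair.
Chair I (acetyl axial, phenyl equatorial): E = 1.21 kcal/mol; chair II (acetyl equatorial, phenyl axial): E = 2.97 kcal/mol.
ΔG = 1.76 kcal/mol between the two chairs.
K = exp(ΔG/RT) with R = 1.987×10⁻³ kcal mol⁻¹ K⁻¹ and T = 373 K gives K ≈ 10.7.

K ≈ 10.7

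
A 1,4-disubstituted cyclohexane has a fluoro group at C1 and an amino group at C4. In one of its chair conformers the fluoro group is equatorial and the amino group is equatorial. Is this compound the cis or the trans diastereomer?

C1 and C4 have opposite parity, so their axial bonds point in opposite directions.
With opposite-parity carbons, two substituents on the same face are one axial and one equatorial; opposite faces give both axial or both equatorial.
Here the groups are equatorial/equatorial → opposite face → trans.

trans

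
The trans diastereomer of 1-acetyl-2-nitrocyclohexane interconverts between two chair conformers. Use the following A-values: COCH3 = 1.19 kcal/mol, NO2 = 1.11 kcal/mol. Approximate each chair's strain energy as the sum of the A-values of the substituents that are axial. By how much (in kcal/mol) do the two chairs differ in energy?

2.30 kcal/mol

C1 and C2 have opposite parity, so for the trans isomer the two substituents are e,e in one chair and a,a in the other.
Chair I (acetyl axial, nitro axial): E = 2.30 kcal/mol.
Chair II (acetyl equatorial, nitro equatorial): E = 0.00 kcal/mol.
ΔE = 2.30 − 0.00 = 2.30 kcal/mol; chair II is more stable.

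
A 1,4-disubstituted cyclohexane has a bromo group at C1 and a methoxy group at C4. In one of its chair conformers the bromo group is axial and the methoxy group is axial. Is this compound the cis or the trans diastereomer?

C1 and C4 have opposite parity, so their axial bonds point in opposite directions.
With opposite-parity carbons, two substituents on the same face are one axial and one equatorial; opposite faces give both axial or both equatorial.
Here the groups are axial/axial → opposite face → trans.

trans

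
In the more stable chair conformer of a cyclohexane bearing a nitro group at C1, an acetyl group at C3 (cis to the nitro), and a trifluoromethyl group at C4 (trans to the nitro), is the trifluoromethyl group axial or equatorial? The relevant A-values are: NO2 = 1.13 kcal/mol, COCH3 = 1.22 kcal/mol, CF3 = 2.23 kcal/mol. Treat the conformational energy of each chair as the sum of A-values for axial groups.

equatorial

Chair I (nitro axial, acetyl axial, trifluoromethyl axial): E = 4.58 kcal/mol.
Chair II (nitro equatorial, acetyl equatorial, trifluoromethyl equatorial): E = 0.00 kcal/mol.
Chair II is the more stable (lower-energy) conformer, and in that chair the trifluoromethyl group is equatorial.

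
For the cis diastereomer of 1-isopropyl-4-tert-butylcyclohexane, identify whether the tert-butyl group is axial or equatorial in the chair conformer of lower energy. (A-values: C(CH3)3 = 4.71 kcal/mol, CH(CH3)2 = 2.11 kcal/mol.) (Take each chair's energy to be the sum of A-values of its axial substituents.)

C1 and C4 have opposite parity, so for the cis isomer the two substituents are one axial and one equatorial in each chair.
Chair I (tert-butyl axial, isopropyl equatorial): E = 4.71 kcal/mol.
Chair II (tert-butyl equatorial, isopropyl axial): E = 2.11 kcal/mol.
Chair II is the more stable (lower-energy) conformer, and in that chair the tert-butyl group is equatorial.

equatorial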